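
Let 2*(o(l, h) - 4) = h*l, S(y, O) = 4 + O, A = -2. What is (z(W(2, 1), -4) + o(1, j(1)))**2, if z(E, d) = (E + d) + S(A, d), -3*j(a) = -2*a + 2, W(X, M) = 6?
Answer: 36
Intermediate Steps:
j(a) = -2/3 + 2*a/3 (j(a) = -(-2*a + 2)/3 = -(2 - 2*a)/3 = -2/3 + 2*a/3)
z(E, d) = 4 + E + 2*d (z(E, d) = (E + d) + (4 + d) = 4 + E + 2*d)
o(l, h) = 4 + h*l/2 (o(l, h) = 4 + (h*l)/2 = 4 + h*l/2)
(z(W(2, 1), -4) + o(1, j(1)))**2 = ((4 + 6 + 2*(-4)) + (4 + (1/2)*(-2/3 + (2/3)*1)*1))**2 = ((4 + 6 - 8) + (4 + (1/2)*(-2/3 + 2/3)*1))**2 = (2 + (4 + (1/2)*0*1))**2 = (2 + (4 + 0))**2 = (2 + 4)**2 = 6**2 = 36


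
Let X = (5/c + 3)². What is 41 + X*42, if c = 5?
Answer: 713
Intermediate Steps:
X = 16 (X = (5/5 + 3)² = (5*(⅕) + 3)² = (1 + 3)² = 4² = 16)
41 + X*42 = 41 + 16*42 = 41 + 672 = 713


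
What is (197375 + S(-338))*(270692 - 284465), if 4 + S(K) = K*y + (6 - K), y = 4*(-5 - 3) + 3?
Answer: -2858131641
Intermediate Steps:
y = -29 (y = 4*(-8) + 3 = -32 + 3 = -29)
S(K) = 2 - 30*K (S(K) = -4 + (K*(-29) + (6 - K)) = -4 + (-29*K + (6 - K)) = -4 + (6 - 30*K) = 2 - 30*K)
(197375 + S(-338))*(270692 - 284465) = (197375 + (2 - 30*(-338)))*(270692 - 284465) = (197375 + (2 + 10140))*(-13773) = (197375 + 10142)*(-13773) = 207517*(-13773) = -2858131641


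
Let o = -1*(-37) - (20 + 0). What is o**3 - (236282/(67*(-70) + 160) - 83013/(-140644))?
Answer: 225929499277/45508380 ≈ 4964.6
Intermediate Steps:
o = 17 (o = 37 - 1*20 = 37 - 20 = 17)
o**3 - (236282/(67*(-70) + 160) - 83013/(-140644)) = 17**3 - (236282/(67*(-70) + 160) - 83013/(-140644)) = 4913 - (236282/(-4690 + 160) - 83013*(-1/140644)) = 4913 - (236282/(-4530) + 11859/20092) = 4913 - (236282*(-1/4530) + 11859/20092) = 4913 - (-118141/2265 + 11859/20092) = 4913 - 1*(-2346828337/45508380) = 4913 + 2346828337/45508380 = 225929499277/45508380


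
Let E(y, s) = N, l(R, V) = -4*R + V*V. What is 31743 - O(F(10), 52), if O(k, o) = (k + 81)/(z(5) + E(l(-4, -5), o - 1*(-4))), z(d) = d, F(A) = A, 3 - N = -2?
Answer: 317339/10 ≈ 31734.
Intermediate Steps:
N = 5 (N = 3 - 1*(-2) = 3 + 2 = 5)
l(R, V) = V² - 4*R (l(R, V) = -4*R + V² = V² - 4*R)
E(y, s) = 5
O(k, o) = 81/10 + k/10 (O(k, o) = (k + 81)/(5 + 5) = (81 + k)/10 = (81 + k)*(⅒) = 81/10 + k/10)
31743 - O(F(10), 52) = 31743 - (81/10 + (⅒)*10) = 31743 - (81/10 + 1) = 31743 - 1*91/10 = 31743 - 91/10 = 317339/10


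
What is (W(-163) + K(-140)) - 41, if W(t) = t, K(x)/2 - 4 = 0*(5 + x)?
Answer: -196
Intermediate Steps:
K(x) = 8 (K(x) = 8 + 2*(0*(5 + x)) = 8 + 2*0 = 8 + 0 = 8)
(W(-163) + K(-140)) - 41 = (-163 + 8) - 41 = -155 - 41 = -196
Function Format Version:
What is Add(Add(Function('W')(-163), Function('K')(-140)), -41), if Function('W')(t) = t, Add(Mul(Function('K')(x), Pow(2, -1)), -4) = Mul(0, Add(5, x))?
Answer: -196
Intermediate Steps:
Function('K')(x) = 8 (Function('K')(x) = Add(8, Mul(2, Mul(0, Add(5, x)))) = Add(8, Mul(2, 0)) = Add(8, 0) = 8)
Add(Add(Function('W')(-163), Function('K')(-140)), -41) = Add(Add(-163, 8), -41) = Add(-155, -41) = -196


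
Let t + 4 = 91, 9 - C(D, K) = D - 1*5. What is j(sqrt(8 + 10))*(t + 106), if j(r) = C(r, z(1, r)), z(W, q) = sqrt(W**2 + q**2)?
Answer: 2702 - 579*sqrt(2) ≈ 1883.2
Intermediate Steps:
C(D, K) = 14 - D (C(D, K) = 9 - (D - 1*5) = 9 - (D - 5) = 9 - (-5 + D) = 9 + (5 - D) = 14 - D)
t = 87 (t = -4 + 91 = 87)
j(r) = 14 - r
j(sqrt(8 + 10))*(t + 106) = (14 - sqrt(8 + 10))*(87 + 106) = (14 - sqrt(18))*193 = (14 - 3*sqrt(2))*193 = 2702 - 579*sqrt(2)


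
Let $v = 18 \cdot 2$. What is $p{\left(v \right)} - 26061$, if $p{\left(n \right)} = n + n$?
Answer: $-25989$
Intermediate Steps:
$v = 36$
$p{\left(n \right)} = 2 n$
$p{\left(v \right)} - 26061 = 2 \cdot 36 - 26061 = 72 - 26061 = -25989$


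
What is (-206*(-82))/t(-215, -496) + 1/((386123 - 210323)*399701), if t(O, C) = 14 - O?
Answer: 1186957525533829/16091242798200 ≈ 73.764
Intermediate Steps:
(-206*(-82))/t(-215, -496) + 1/((386123 - 210323)*399701) = (-206*(-82))/(14 - 1*(-215)) + 1/((386123 - 210323)*399701) = 16892/(14 + 215) + (1/399701)/175800 = 16892/229 + (1/175800)*(1/399701) = 16892*(1/229) + 1/70267435800 = 16892/229 + 1/70267435800 = 1186957525533829/16091242798200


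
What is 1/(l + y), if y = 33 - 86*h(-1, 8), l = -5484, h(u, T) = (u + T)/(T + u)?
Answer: -1/5537 ≈ -0.00018060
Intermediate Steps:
h(u, T) = 1 (h(u, T) = (T + u)/(T + u) = 1)
y = -53 (y = 33 - 86*1 = 33 - 86 = -53)
1/(l + y) = 1/(-5484 - 53) = 1/(-5537) = -1/5537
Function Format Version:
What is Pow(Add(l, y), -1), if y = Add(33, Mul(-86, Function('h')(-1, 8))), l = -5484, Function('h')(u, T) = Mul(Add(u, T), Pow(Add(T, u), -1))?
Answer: Rational(-1, 5537) ≈ -0.00018060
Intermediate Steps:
Function('h')(u, T) = 1 (Function('h')(u, T) = Mul(Add(T, u), Pow(Add(T, u), -1)) = 1)
y = -53 (y = Add(33, Mul(-86, 1)) = Add(33, -86) = -53)
Pow(Add(l, y), -1) = Pow(Add(-5484, -53), -1) = Pow(-5537, -1) = Rational(-1, 5537)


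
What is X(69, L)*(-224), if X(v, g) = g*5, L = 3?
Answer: -3360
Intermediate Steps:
X(v, g) = 5*g
X(69, L)*(-224) = (5*3)*(-224) = 15*(-224) = -3360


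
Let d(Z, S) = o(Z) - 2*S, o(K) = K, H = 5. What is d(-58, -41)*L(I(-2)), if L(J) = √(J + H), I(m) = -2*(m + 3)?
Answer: 24*√3 ≈ 41.569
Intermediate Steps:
I(m) = -6 - 2*m (I(m) = -2*(3 + m) = -6 - 2*m)
L(J) = √(5 + J) (L(J) = √(J + 5) = √(5 + J))
d(Z, S) = Z - 2*S
d(-58, -41)*L(I(-2)) = (-58 - 2*(-41))*√(5 + (-6 - 2*(-2))) = (-58 + 82)*√(5 + (-6 + 4)) = 24*√(5 - 2) = 24*√3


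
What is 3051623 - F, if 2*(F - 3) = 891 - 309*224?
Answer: 6171565/2 ≈ 3.0858e+6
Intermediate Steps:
F = -68319/2 (F = 3 + (891 - 309*224)/2 = 3 + (891 - 69216)/2 = 3 + (½)*(-68325) = 3 - 68325/2 = -68319/2 ≈ -34160.)
3051623 - F = 3051623 - 1*(-68319/2) = 3051623 + 68319/2 = 6171565/2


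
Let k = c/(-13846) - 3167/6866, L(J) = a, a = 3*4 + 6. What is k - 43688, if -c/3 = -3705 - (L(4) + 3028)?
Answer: -24147988959/552713 ≈ -43690.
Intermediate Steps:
a = 18 (a = 12 + 6 = 18)
L(J) = 18
c = 20253 (c = -3*(-3705 - (18 + 3028)) = -3*(-3705 - 1*3046) = -3*(-3705 - 3046) = -3*(-6751) = 20253)
k = -1063415/552713 (k = 20253/(-13846) - 3167/6866 = 20253*(-1/13846) - 3167*1/6866 = -471/322 - 3167/6866 = -1063415/552713 ≈ -1.9240)
k - 43688 = -1063415/552713 - 43688 = -24147988959/552713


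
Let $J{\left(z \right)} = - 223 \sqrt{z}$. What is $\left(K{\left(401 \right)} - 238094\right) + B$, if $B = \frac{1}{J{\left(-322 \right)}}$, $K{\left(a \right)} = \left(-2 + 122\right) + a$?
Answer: $-237573 + \frac{i \sqrt{322}}{71806} \approx -2.3757 \cdot 10^{5} + 0.0002499 i$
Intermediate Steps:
$K{\left(a \right)} = 120 + a$
$B = \frac{i \sqrt{322}}{71806}$ ($B = \frac{1}{\left(-223\right) \sqrt{-322}} = \frac{1}{\left(-223\right) i \sqrt{322}} = \frac{i \sqrt{322}}{71806} \approx 0.0002499 i$)
$\left(K{\left(401 \right)} - 238094\right) + B = \left(\left(120 + 401\right) - 238094\right) + \frac{i \sqrt{322}}{71806} = \left(521 - 238094\right) + \frac{i \sqrt{322}}{71806} = -237573 + \frac{i \sqrt{322}}{71806}$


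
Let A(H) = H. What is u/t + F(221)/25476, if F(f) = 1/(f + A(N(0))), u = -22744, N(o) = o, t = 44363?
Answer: -11641193951/22706580468 ≈ -0.51268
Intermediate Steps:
F(f) = 1/f (F(f) = 1/(f + 0) = 1/f)
u/t + F(221)/25476 = -22744/44363 + 1/(221*25476) = -22744*1/44363 + (1/221)*(1/25476) = -22744/44363 + 1/5630196 = -11641193951/22706580468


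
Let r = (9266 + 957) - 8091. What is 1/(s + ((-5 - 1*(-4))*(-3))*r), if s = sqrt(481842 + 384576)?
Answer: 1066/6673733 - 7*sqrt(17682)/40042398 ≈ 0.00013648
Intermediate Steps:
s = 7*sqrt(17682) (s = sqrt(866418) = 7*sqrt(17682) ≈ 930.82)
r = 2132 (r = 10223 - 8091 = 2132)
1/(s + ((-5 - 1*(-4))*(-3))*r) = 1/(7*sqrt(17682) + ((-5 - 1*(-4))*(-3))*2132) = 1/(7*sqrt(17682) + ((-5 + 4)*(-3))*2132) = 1/(7*sqrt(17682) - 1*(-3)*2132) = 1/(7*sqrt(17682) + 3*2132) = 1/(7*sqrt(17682) + 6396) = 1/(6396 + 7*sqrt(17682))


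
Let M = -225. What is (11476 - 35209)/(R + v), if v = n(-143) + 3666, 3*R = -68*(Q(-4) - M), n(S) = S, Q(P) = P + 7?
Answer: 23733/1645 ≈ 14.427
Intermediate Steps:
Q(P) = 7 + P
R = -5168 (R = (-68*((7 - 4) - 1*(-225)))/3 = (-68*(3 + 225))/3 = (-68*228)/3 = (⅓)*(-15504) = -5168)
v = 3523 (v = -143 + 3666 = 3523)
(11476 - 35209)/(R + v) = (11476 - 35209)/(-5168 + 3523) = -23733/(-1645) = -23733*(-1/1645) = 23733/1645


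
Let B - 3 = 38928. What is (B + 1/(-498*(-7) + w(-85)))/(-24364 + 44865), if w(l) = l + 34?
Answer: 133727986/70420935 ≈ 1.8990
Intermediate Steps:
B = 38931 (B = 3 + 38928 = 38931)
w(l) = 34 + l
(B + 1/(-498*(-7) + w(-85)))/(-24364 + 44865) = (38931 + 1/(-498*(-7) + (34 - 85)))/(-24364 + 44865) = (38931 + 1/(3486 - 51))/20501 = (38931 + 1/3435)*(1/20501) = (133727986/3435)*(1/20501) = 133727986/70420935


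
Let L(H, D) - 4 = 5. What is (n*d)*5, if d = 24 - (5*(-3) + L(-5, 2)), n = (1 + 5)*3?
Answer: 2700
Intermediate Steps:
n = 18 (n = 6*3 = 18)
L(H, D) = 9 (L(H, D) = 4 + 5 = 9)
d = 30 (d = 24 - (5*(-3) + 9) = 24 - (-15 + 9) = 24 - 1*(-6) = 24 + 6 = 30)
(n*d)*5 = (18*30)*5 = 540*5 = 2700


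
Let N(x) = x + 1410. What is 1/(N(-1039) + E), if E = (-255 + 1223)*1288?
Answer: 1/1247155 ≈ 8.0183e-7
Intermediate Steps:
E = 1246784 (E = 968*1288 = 1246784)
N(x) = 1410 + x
1/(N(-1039) + E) = 1/((1410 - 1039) + 1246784) = 1/(371 + 1246784) = 1/1247155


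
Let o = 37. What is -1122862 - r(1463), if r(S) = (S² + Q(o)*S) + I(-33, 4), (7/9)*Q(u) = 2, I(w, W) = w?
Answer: -3266960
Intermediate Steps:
Q(u) = 18/7 (Q(u) = (9/7)*2 = 18/7)
r(S) = -33 + S² + 18*S/7 (r(S) = (S² + 18*S/7) - 33 = -33 + S² + 18*S/7)
-1122862 - r(1463) = -1122862 - (-33 + 1463² + (18/7)*1463) = -1122862 - (-33 + 2140369 + 3762) = -1122862 - 1*2144098 = -1122862 - 2144098 = -3266960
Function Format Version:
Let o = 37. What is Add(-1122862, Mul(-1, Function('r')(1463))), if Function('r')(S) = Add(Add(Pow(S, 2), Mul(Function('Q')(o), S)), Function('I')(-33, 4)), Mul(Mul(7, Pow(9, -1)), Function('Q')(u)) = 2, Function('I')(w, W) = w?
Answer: -3266960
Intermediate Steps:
Function('Q')(u) = Rational(18, 7) (Function('Q')(u) = Mul(Rational(9, 7), 2) = Rational(18, 7))
Function('r')(S) = Add(-33, Pow(S, 2), Mul(Rational(18, 7), S)) (Function('r')(S) = Add(Add(Pow(S, 2), Mul(Rational(18, 7), S)), -33) = Add(-33, Pow(S, 2), Mul(Rational(18, 7), S)))
Add(-1122862, Mul(-1, Function('r')(1463))) = Add(-1122862, Mul(-1, Add(-33, Pow(1463, 2), Mul(Rational(18, 7), 1463)))) = Add(-1122862, Mul(-1, Add(-33, 2140369, 3762))) = Add(-1122862, Mul(-1, 2144098)) = Add(-1122862, -2144098) = -3266960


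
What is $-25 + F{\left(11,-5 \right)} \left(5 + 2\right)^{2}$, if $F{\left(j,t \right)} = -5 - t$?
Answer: $-25$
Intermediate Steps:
$-25 + F{\left(11,-5 \right)} \left(5 + 2\right)^{2} = -25 + \left(-5 - -5\right) \left(5 + 2\right)^{2} = -25 + \left(-5 + 5\right) 7^{2} = -25 + 0 \cdot 49 = -25 + 0 = -25$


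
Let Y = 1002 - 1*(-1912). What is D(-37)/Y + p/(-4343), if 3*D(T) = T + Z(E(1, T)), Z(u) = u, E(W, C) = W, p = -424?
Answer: 591710/6327751 ≈ 0.093510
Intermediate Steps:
Y = 2914 (Y = 1002 + 1912 = 2914)
D(T) = 1/3 + T/3 (D(T) = (T + 1)/3 = (1 + T)/3 = 1/3 + T/3)
D(-37)/Y + p/(-4343) = (1/3 + (1/3)*(-37))/2914 - 424/(-4343) = (1/3 - 37/3)*(1/2914) - 424*(-1/4343) = -12*1/2914 + 424/4343 = -6/1457 + 424/4343 = 591710/6327751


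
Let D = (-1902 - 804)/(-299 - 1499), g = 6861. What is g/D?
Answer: 2056013/451 ≈ 4558.8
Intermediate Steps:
D = 1353/899 (D = -2706/(-1798) = -2706*(-1/1798) = 1353/899 ≈ 1.5050)
g/D = 6861/(1353/899) = 6861*(899/1353) = 2056013/451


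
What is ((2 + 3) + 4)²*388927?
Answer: 31503087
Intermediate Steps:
((2 + 3) + 4)²*388927 = (5 + 4)²*388927 = 9²*388927 = 81*388927 = 31503087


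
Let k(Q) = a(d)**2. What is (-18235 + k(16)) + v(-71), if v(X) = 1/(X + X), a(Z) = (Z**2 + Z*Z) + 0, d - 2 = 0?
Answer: -2580283/142 ≈ -18171.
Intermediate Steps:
d = 2 (d = 2 + 0 = 2)
a(Z) = 2*Z**2 (a(Z) = (Z**2 + Z**2) + 0 = 2*Z**2 + 0 = 2*Z**2)
v(X) = 1/(2*X)
k(Q) = 64 (k(Q) = (2*2**2)**2 = (2*4)**2 = 8**2 = 64)
(-18235 + k(16)) + v(-71) = (-18235 + 64) + (1/2)/(-71) = -18171 + (1/2)*(-1/71) = -18171 - 1/142 = -2580283/142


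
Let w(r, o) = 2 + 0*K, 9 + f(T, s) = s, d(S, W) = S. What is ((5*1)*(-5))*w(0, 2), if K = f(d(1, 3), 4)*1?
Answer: -50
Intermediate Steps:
f(T, s) = -9 + s
K = -5 (K = (-9 + 4)*1 = -5*1 = -5)
w(r, o) = 2 (w(r, o) = 2 + 0*(-5) = 2 + 0 = 2)
((5*1)*(-5))*w(0, 2) = ((5*1)*(-5))*2 = (5*(-5))*2 = -25*2 = -50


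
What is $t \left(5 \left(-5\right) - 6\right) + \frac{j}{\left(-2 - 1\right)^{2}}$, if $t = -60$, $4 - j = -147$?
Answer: $\frac{16891}{9} \approx 1876.8$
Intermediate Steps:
$j = 151$ ($j = 4 - -147 = 4 + 147 = 151$)
$t \left(5 \left(-5\right) - 6\right) + \frac{j}{\left(-2 - 1\right)^{2}} = - 60 \left(5 \left(-5\right) - 6\right) + \frac{151}{\left(-2 - 1\right)^{2}} = - 60 \left(-25 - 6\right) + \frac{151}{\left(-3\right)^{2}} = \left(-60\right) \left(-31\right) + \frac{151}{9} = 1860 + 151 \cdot \frac{1}{9} = 1860 + \frac{151}{9} = \frac{16891}{9}$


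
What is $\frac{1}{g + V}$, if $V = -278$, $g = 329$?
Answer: $\frac{1}{51} \approx 0.019608$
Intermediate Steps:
$\frac{1}{g + V} = \frac{1}{329 - 278} = \frac{1}{51}$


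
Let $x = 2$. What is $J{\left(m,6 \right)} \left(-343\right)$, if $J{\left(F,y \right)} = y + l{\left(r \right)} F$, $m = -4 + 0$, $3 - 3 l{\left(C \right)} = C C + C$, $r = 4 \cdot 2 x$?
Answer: $- \frac{375242}{3} \approx -1.2508 \cdot 10^{5}$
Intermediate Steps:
$r = 16$ ($r = 4 \cdot 2 \cdot 2 = 8 \cdot 2 = 16$)
$l{\left(C \right)} = 1 - \frac{C}{3} - \frac{C^{2}}{3}$ ($l{\left(C \right)} = 1 - \frac{C C + C}{3} = 1 - \frac{C^{2} + C}{3} = 1 - \frac{C + C^{2}}{3} = 1 - \left(\frac{C}{3} + \frac{C^{2}}{3}\right) = 1 - \frac{C}{3} - \frac{C^{2}}{3}$)
$m = -4$
$J{\left(F,y \right)} = y - \frac{269 F}{3}$ ($J{\left(F,y \right)} = y + \left(1 - \frac{16}{3} - \frac{16^{2}}{3}\right) F = y + \left(1 - \frac{16}{3} - \frac{256}{3}\right) F = y - \frac{269 F}{3}$)
$J{\left(m,6 \right)} \left(-343\right) = \left(6 - - \frac{1076}{3}\right) \left(-343\right) = \left(6 + \frac{1076}{3}\right) \left(-343\right) = \frac{1094}{3} \left(-343\right) = - \frac{375242}{3}$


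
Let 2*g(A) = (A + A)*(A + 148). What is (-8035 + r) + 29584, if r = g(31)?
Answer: 27098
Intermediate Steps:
g(A) = A*(148 + A) (g(A) = ((A + A)*(A + 148))/2 = ((2*A)*(148 + A))/2 = (2*A*(148 + A))/2 = A*(148 + A))
r = 5549 (r = 31*(148 + 31) = 31*179 = 5549)
(-8035 + r) + 29584 = (-8035 + 5549) + 29584 = -2486 + 29584 = 27098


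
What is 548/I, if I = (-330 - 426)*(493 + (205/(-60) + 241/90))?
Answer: -2740/1860747 ≈ -0.0014725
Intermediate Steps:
I = -1860747/5 (I = -756*(493 + (205*(-1/60) + 241*(1/90))) = -756*(493 + (-41/12 + 241/90)) = -756*(493 - 133/180) = -756*88607/180 = -1860747/5 ≈ -3.7215e+5)
548/I = 548/(-1860747/5) = 548*(-5/1860747) = -2740/1860747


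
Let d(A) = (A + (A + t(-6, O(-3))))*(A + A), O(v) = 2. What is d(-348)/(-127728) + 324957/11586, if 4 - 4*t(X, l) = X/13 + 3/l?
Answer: 25927513643/1068785328 ≈ 24.259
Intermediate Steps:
t(X, l) = 1 - 3/(4*l) - X/52 (t(X, l) = 1 - (X/13 + 3/l)/4 = 1 - (3/l + X/13)/4 = 1 + (-3/(4*l) - X/52) = 1 - 3/(4*l) - X/52)
d(A) = 2*A*(77/104 + 2*A) (d(A) = (A + (A + (1 - ¾/2 - 1/52*(-6))))*(A + A) = (A + (A + (1 - ¾*½ + 3/26)))*(2*A) = (A + (A + (1 - 3/8 + 3/26)))*(2*A) = (A + (A + 77/104))*(2*A) = (A + (77/104 + A))*(2*A) = (77/104 + 2*A)*(2*A) = 2*A*(77/104 + 2*A))
d(-348)/(-127728) + 324957/11586 = ((1/52)*(-348)*(77 + 208*(-348)))/(-127728) + 324957/11586 = ((1/52)*(-348)*(77 - 72384))*(-1/127728) + 324957*(1/11586) = ((1/52)*(-348)*(-72307))*(-1/127728) + 108319/3862 = (6290709/13)*(-1/127728) + 108319/3862 = -2096903/553488 + 108319/3862 = 25927513643/1068785328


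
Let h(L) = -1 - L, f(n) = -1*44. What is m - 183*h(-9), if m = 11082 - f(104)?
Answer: 9662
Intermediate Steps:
f(n) = -44
m = 11126 (m = 11082 - 1*(-44) = 11082 + 44 = 11126)
m - 183*h(-9) = 11126 - 183*(-1 - 1*(-9)) = 11126 - 183*(-1 + 9) = 11126 - 183*8 = 11126 - 1464 = 9662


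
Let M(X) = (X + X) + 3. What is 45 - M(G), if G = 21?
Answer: 0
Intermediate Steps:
M(X) = 3 + 2*X (M(X) = 2*X + 3 = 3 + 2*X)
45 - M(G) = 45 - (3 + 2*21) = 45 - (3 + 42) = 45 - 1*45 = 45 - 45 = 0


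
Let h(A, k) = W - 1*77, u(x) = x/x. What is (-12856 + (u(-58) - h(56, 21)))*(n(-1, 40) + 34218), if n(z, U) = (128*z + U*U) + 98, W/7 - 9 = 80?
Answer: -479594988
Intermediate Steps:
W = 623 (W = 63 + 7*80 = 63 + 560 = 623)
u(x) = 1
h(A, k) = 546 (h(A, k) = 623 - 1*77 = 623 - 77 = 546)
n(z, U) = 98 + U² + 128*z (n(z, U) = (128*z + U²) + 98 = (U² + 128*z) + 98 = 98 + U² + 128*z)
(-12856 + (u(-58) - h(56, 21)))*(n(-1, 40) + 34218) = (-12856 + (1 - 1*546))*((98 + 40² + 128*(-1)) + 34218) = (-12856 + (1 - 546))*((98 + 1600 - 128) + 34218) = (-12856 - 545)*(1570 + 34218) = -13401*35788 = -479594988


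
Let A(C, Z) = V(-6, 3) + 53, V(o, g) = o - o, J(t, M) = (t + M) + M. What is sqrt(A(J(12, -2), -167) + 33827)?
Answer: 22*sqrt(70) ≈ 184.07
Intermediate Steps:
J(t, M) = t + 2*M (J(t, M) = (M + t) + M = t + 2*M)
V(o, g) = 0
A(C, Z) = 53 (A(C, Z) = 0 + 53 = 53)
sqrt(A(J(12, -2), -167) + 33827) = sqrt(53 + 33827) = sqrt(33880) = 22*sqrt(70)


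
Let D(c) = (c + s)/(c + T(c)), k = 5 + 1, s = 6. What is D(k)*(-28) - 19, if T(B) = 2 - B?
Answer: -187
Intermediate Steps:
k = 6
D(c) = 3 + c/2 (D(c) = (c + 6)/(c + (2 - c)) = (6 + c)/2 = (6 + c)*(1/2) = 3 + c/2)
D(k)*(-28) - 19 = (3 + (1/2)*6)*(-28) - 19 = (3 + 3)*(-28) - 19 = 6*(-28) - 19 = -168 - 19 = -187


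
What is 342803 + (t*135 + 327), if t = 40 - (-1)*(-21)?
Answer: 345695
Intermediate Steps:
t = 19 (t = 40 - 1*21 = 40 - 21 = 19)
342803 + (t*135 + 327) = 342803 + (19*135 + 327) = 342803 + (2565 + 327) = 342803 + 2892 = 345695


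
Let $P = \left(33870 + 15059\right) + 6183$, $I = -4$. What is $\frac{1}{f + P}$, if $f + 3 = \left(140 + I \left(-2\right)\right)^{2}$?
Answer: $\frac{1}{77013} \approx 1.2985 \cdot 10^{-5}$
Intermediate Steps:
$P = 55112$ ($P = 48929 + 6183 = 55112$)
$f = 21901$ ($f = -3 + \left(140 - -8\right)^{2} = -3 + \left(140 + 8\right)^{2} = -3 + 148^{2} = -3 + 21904 = 21901$)
$\frac{1}{f + P} = \frac{1}{21901 + 55112} = \frac{1}{77013}$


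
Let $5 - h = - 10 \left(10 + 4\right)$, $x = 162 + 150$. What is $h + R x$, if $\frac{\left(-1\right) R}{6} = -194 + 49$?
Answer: $271585$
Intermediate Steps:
$R = 870$ ($R = - 6 \left(-194 + 49\right) = \left(-6\right) \left(-145\right) = 870$)
$x = 312$
$h = 145$ ($h = 5 - - 10 \left(10 + 4\right) = 5 - \left(-10\right) 14 = 5 - -140 = 5 + 140 = 145$)
$h + R x = 145 + 870 \cdot 312 = 145 + 271440 = 271585$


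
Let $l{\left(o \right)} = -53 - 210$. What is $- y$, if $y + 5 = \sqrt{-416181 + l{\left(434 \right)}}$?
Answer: $5 - 2 i \sqrt{104111} \approx 5.0 - 645.33 i$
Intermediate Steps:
$l{\left(o \right)} = -263$ ($l{\left(o \right)} = -53 - 210 = -263$)
$y = -5 + 2 i \sqrt{104111}$ ($y = -5 + \sqrt{-416181 - 263} = -5 + \sqrt{-416444} = -5 + 2 i \sqrt{104111} \approx -5.0 + 645.33 i$)
$- y = - (-5 + 2 i \sqrt{104111}) = 5 - 2 i \sqrt{104111}$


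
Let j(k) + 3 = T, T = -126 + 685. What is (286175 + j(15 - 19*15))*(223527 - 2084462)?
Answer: -533587753485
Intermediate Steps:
T = 559
j(k) = 556 (j(k) = -3 + 559 = 556)
(286175 + j(15 - 19*15))*(223527 - 2084462) = (286175 + 556)*(223527 - 2084462) = 286731*(-1860935) = -533587753485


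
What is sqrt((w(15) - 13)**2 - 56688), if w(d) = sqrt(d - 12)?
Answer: sqrt(-56688 + (13 - sqrt(3))**2) ≈ 237.83*I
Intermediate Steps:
w(d) = sqrt(-12 + d)
sqrt((w(15) - 13)**2 - 56688) = sqrt((sqrt(-12 + 15) - 13)**2 - 56688) = sqrt((sqrt(3) - 13)**2 - 56688) = sqrt((-13 + sqrt(3))**2 - 56688) = sqrt(-56688 + (-13 + sqrt(3))**2)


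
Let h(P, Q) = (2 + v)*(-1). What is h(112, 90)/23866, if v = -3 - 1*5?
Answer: 3/11933 ≈ 0.00025140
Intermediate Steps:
v = -8 (v = -3 - 5 = -8)
h(P, Q) = 6 (h(P, Q) = (2 - 8)*(-1) = -6*(-1) = 6)
h(112, 90)/23866 = 6/23866 = 6*(1/23866) = 3/11933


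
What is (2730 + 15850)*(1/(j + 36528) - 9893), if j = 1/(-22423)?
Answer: -150554356890856080/819067343 ≈ -1.8381e+8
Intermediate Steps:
j = -1/22423 ≈ -4.4597e-5
(2730 + 15850)*(1/(j + 36528) - 9893) = (2730 + 15850)*(1/(-1/22423 + 36528) - 9893) = 18580*(1/(819067343/22423) - 9893) = 18580*(22423/819067343 - 9893) = 18580*(-8103033201876/819067343) = -150554356890856080/819067343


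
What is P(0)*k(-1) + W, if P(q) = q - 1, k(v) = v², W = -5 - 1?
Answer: -7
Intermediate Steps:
W = -6
P(q) = -1 + q
P(0)*k(-1) + W = (-1 + 0)*(-1)² - 6 = -1*1 - 6 = -1 - 6 = -7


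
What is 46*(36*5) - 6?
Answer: 8274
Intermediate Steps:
46*(36*5) - 6 = 46*180 - 6 = 8280 - 6 = 8274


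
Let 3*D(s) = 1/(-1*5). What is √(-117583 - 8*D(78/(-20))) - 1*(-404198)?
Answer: 404198 + I*√26456055/15 ≈ 4.042e+5 + 342.9*I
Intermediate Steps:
D(s) = -1/15 (D(s) = 1/(3*((-1*5))) = (⅓)/(-5) = (⅓)*(-⅕) = -1/15)
√(-117583 - 8*D(78/(-20))) - 1*(-404198) = √(-117583 - 8*(-1/15)) - 1*(-404198) = √(-117583 + 8/15) + 404198 = √(-1763737/15) + 404198 = I*√26456055/15 + 404198 = 404198 + I*√26456055/15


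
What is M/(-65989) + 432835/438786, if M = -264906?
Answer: 144799392931/28955049354 ≈ 5.0008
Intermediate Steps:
M/(-65989) + 432835/438786 = -264906/(-65989) + 432835/438786 = -264906*(-1/65989) + 432835*(1/438786) = 264906/65989 + 432835/438786 = 144799392931/28955049354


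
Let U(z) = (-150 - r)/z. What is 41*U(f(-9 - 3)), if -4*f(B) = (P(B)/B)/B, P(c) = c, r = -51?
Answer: -194832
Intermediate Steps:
f(B) = -1/(4*B) (f(B) = -B/B/(4*B) = -1/(4*B))
U(z) = -99/z (U(z) = (-150 - 1*(-51))/z = (-150 + 51)/z = -99/z)
41*U(f(-9 - 3)) = 41*(-99/((-1/(4*(-9 - 3))))) = 41*(-99/((-¼/(-12)))) = 41*(-99/((-¼*(-1/12)))) = 41*(-99/1/48) = 41*(-99*48) = 41*(-4752) = -194832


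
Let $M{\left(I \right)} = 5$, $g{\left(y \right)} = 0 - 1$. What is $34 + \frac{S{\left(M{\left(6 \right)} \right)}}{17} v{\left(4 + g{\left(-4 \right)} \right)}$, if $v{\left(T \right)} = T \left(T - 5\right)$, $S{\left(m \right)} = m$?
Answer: $\frac{548}{17} \approx 32.235$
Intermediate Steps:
$g{\left(y \right)} = -1$ ($g{\left(y \right)} = 0 - 1 = -1$)
$v{\left(T \right)} = T \left(-5 + T\right)$
$34 + \frac{S{\left(M{\left(6 \right)} \right)}}{17} v{\left(4 + g{\left(-4 \right)} \right)} = 34 + \frac{5}{17} \left(4 - 1\right) \left(-5 + \left(4 - 1\right)\right) = 34 + 5 \cdot \frac{1}{17} \cdot 3 \left(-5 + 3\right) = 34 + \frac{5 \cdot 3 \left(-2\right)}{17} = 34 + \frac{5}{17} \left(-6\right) = 34 - \frac{30}{17} = \frac{548}{17}$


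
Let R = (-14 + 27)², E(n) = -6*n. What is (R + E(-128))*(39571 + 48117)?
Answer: 82163656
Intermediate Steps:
R = 169 (R = 13² = 169)
(R + E(-128))*(39571 + 48117) = (169 - 6*(-128))*(39571 + 48117) = (169 + 768)*87688 = 937*87688 = 82163656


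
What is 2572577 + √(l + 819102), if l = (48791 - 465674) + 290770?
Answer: 2572577 + √692989 ≈ 2.5734e+6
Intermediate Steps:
l = -126113 (l = -416883 + 290770 = -126113)
2572577 + √(l + 819102) = 2572577 + √(-126113 + 819102) = 2572577 + √692989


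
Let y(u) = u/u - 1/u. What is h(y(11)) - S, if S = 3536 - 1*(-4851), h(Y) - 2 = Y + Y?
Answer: -92215/11 ≈ -8383.2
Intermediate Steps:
y(u) = 1 - 1/u
h(Y) = 2 + 2*Y (h(Y) = 2 + (Y + Y) = 2 + 2*Y)
S = 8387 (S = 3536 + 4851 = 8387)
h(y(11)) - S = (2 + 2*((-1 + 11)/11)) - 1*8387 = (2 + 2*((1/11)*10)) - 8387 = (2 + 2*(10/11)) - 8387 = (2 + 20/11) - 8387 = 42/11 - 8387 = -92215/11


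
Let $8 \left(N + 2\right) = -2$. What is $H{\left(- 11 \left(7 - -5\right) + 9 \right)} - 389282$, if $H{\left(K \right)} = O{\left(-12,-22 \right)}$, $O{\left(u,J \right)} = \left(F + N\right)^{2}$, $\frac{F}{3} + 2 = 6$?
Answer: $- \frac{6226991}{16} \approx -3.8919 \cdot 10^{5}$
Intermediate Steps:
$F = 12$ ($F = -6 + 3 \cdot 6 = -6 + 18 = 12$)
$N = - \frac{9}{4}$ ($N = -2 + \frac{1}{8} \left(-2\right) = -2 - \frac{1}{4} = - \frac{9}{4} \approx -2.25$)
$O{\left(u,J \right)} = \frac{1521}{16}$ ($O{\left(u,J \right)} = \left(12 - \frac{9}{4}\right)^{2} = \left(\frac{39}{4}\right)^{2} = \frac{1521}{16}$)
$H{\left(K \right)} = \frac{1521}{16}$
$H{\left(- 11 \left(7 - -5\right) + 9 \right)} - 389282 = \frac{1521}{16} - 389282 = - \frac{6226991}{16}$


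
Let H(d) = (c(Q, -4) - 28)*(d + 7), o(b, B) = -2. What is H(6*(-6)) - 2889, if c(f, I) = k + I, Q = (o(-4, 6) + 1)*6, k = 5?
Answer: -2106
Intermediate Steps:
Q = -6 (Q = (-2 + 1)*6 = -1*6 = -6)
c(f, I) = 5 + I
H(d) = -189 - 27*d (H(d) = ((5 - 4) - 28)*(d + 7) = (1 - 28)*(7 + d) = -27*(7 + d) = -189 - 27*d)
H(6*(-6)) - 2889 = (-189 - 162*(-6)) - 2889 = (-189 - 27*(-36)) - 2889 = (-189 + 972) - 2889 = 783 - 2889 = -2106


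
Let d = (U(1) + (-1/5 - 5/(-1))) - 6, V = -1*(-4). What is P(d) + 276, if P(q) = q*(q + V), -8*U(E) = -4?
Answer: 27369/100 ≈ 273.69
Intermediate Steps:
V = 4
U(E) = ½ (U(E) = -⅛*(-4) = ½)
d = -7/10 (d = (½ + (-1/5 - 5/(-1))) - 6 = (½ + (-1*⅕ - 5*(-1))) - 6 = (½ + (-⅕ + 5)) - 6 = (½ + 24/5) - 6 = 53/10 - 6 = -7/10 ≈ -0.70000)
P(q) = q*(4 + q) (P(q) = q*(q + 4) = q*(4 + q))
P(d) + 276 = -7*(4 - 7/10)/10 + 276 = -7/10*33/10 + 276 = -231/100 + 276 = 27369/100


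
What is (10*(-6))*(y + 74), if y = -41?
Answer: -1980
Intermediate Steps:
(10*(-6))*(y + 74) = (10*(-6))*(-41 + 74) = -60*33 = -1980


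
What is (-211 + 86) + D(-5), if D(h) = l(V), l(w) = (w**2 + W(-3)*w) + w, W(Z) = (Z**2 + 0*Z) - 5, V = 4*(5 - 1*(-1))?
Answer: 571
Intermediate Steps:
V = 24 (V = 4*(5 + 1) = 4*6 = 24)
W(Z) = -5 + Z**2 (W(Z) = (Z**2 + 0) - 5 = Z**2 - 5 = -5 + Z**2)
l(w) = w**2 + 5*w (l(w) = (w**2 + (-5 + (-3)**2)*w) + w = (w**2 + (-5 + 9)*w) + w = (w**2 + 4*w) + w = w**2 + 5*w)
D(h) = 696 (D(h) = 24*(5 + 24) = 24*29 = 696)
(-211 + 86) + D(-5) = (-211 + 86) + 696 = -125 + 696 = 571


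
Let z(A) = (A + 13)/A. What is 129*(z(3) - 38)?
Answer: -4214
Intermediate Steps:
z(A) = (13 + A)/A
129*(z(3) - 38) = 129*((13 + 3)/3 - 38) = 129*((⅓)*16 - 38) = 129*(16/3 - 38) = 129*(-98/3) = -4214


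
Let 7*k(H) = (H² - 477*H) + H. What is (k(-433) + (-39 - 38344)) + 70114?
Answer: 615714/7 ≈ 87959.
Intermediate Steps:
k(H) = -68*H + H²/7 (k(H) = ((H² - 477*H) + H)/7 = (H² - 476*H)/7 = -68*H + H²/7)
(k(-433) + (-39 - 38344)) + 70114 = ((⅐)*(-433)*(-476 - 433) + (-39 - 38344)) + 70114 = ((⅐)*(-433)*(-909) - 38383) + 70114 = (393597/7 - 38383) + 70114 = 124916/7 + 70114 = 615714/7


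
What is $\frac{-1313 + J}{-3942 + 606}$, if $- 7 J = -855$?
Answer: $\frac{1042}{2919} \approx 0.35697$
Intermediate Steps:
$J = \frac{855}{7}$ ($J = \left(- \frac{1}{7}\right) \left(-855\right) = \frac{855}{7} \approx 122.14$)
$\frac{-1313 + J}{-3942 + 606} = \frac{-1313 + \frac{855}{7}}{-3942 + 606} = - \frac{8336}{7 \left(-3336\right)} = \left(- \frac{8336}{7}\right) \left(- \frac{1}{3336}\right) = \frac{1042}{2919}$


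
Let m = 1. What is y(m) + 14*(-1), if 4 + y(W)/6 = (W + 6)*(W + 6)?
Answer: 256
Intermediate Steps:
y(W) = -24 + 6*(6 + W)² (y(W) = -24 + 6*((W + 6)*(W + 6)) = -24 + 6*((6 + W)*(6 + W)) = -24 + 6*(6 + W)²)
y(m) + 14*(-1) = (-24 + 6*(6 + 1)²) + 14*(-1) = (-24 + 6*7²) - 14 = (-24 + 6*49) - 14 = (-24 + 294) - 14 = 270 - 14 = 256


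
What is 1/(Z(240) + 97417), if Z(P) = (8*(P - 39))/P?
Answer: 10/974237 ≈ 1.0264e-5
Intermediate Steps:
Z(P) = (-312 + 8*P)/P (Z(P) = (8*(-39 + P))/P = (-312 + 8*P)/P)
1/(Z(240) + 97417) = 1/((8 - 312/240) + 97417) = 1/((8 - 312*1/240) + 97417) = 1/((8 - 13/10) + 97417) = 1/(67/10 + 97417) = 1/(974237/10) = 10/974237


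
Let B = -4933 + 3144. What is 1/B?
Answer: -1/1789 ≈ -0.00055897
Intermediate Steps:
B = -1789
1/B = 1/(-1789) = -1/1789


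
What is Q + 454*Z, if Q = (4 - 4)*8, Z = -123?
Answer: -55842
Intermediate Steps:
Q = 0 (Q = 0*8 = 0)
Q + 454*Z = 0 + 454*(-123) = 0 - 55842 = -55842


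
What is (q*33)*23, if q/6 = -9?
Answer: -40986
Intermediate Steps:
q = -54 (q = 6*(-9) = -54)
(q*33)*23 = -54*33*23 = -1782*23 = -40986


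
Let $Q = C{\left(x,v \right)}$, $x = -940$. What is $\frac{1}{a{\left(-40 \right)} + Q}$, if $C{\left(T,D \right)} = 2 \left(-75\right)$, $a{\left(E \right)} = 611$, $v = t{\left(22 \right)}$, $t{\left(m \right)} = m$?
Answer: $\frac{1}{461} \approx 0.0021692$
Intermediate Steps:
$v = 22$
$C{\left(T,D \right)} = -150$
$Q = -150$
$\frac{1}{a{\left(-40 \right)} + Q} = \frac{1}{611 - 150} = \frac{1}{461}$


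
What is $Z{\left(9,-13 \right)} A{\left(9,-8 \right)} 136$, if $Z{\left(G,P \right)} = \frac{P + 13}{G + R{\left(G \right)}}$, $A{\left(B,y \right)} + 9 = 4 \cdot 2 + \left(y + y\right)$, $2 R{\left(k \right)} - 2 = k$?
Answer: $0$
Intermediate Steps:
$R{\left(k \right)} = 1 + \frac{k}{2}$
$A{\left(B,y \right)} = -1 + 2 y$ ($A{\left(B,y \right)} = -9 + \left(4 \cdot 2 + \left(y + y\right)\right) = -9 + \left(8 + 2 y\right) = -1 + 2 y$)
$Z{\left(G,P \right)} = \frac{13 + P}{1 + \frac{3 G}{2}}$ ($Z{\left(G,P \right)} = \frac{P + 13}{G + \left(1 + \frac{G}{2}\right)} = \frac{13 + P}{1 + \frac{3 G}{2}}$)
$Z{\left(9,-13 \right)} A{\left(9,-8 \right)} 136 = \frac{2 \left(13 - 13\right)}{2 + 3 \cdot 9} \left(-1 + 2 \left(-8\right)\right) 136 = 2 \frac{1}{2 + 27} \cdot 0 \left(-1 - 16\right) 136 = 2 \cdot \frac{1}{29} \cdot 0 \left(-17\right) 136 = 0 \left(-17\right) 136 = 0 \cdot 136 = 0$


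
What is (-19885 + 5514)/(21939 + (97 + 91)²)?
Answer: -14371/57283 ≈ -0.25088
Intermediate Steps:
(-19885 + 5514)/(21939 + (97 + 91)²) = -14371/(21939 + 188²) = -14371/(21939 + 35344) = -14371/57283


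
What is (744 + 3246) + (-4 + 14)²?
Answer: 4090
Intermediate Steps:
(744 + 3246) + (-4 + 14)² = 3990 + 10² = 3990 + 100 = 4090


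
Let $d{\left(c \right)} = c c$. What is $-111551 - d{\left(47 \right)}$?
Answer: $-113760$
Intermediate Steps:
$d{\left(c \right)} = c^{2}$
$-111551 - d{\left(47 \right)} = -111551 - 47^{2} = -111551 - 2209 = -113760$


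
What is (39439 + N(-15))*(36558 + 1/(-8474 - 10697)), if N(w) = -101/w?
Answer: 414685154891062/287565 ≈ 1.4421e+9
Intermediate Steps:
(39439 + N(-15))*(36558 + 1/(-8474 - 10697)) = (39439 - 101/(-15))*(36558 + 1/(-8474 - 10697)) = (39439 - 101*(-1/15))*(36558 + 1/(-19171)) = (39439 + 101/15)*(36558 - 1/19171) = (591686/15)*(700853417/19171) = 414685154891062/287565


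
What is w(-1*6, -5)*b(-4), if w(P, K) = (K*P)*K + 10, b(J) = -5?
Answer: 700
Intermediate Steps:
w(P, K) = 10 + P*K² (w(P, K) = P*K² + 10 = 10 + P*K²)
w(-1*6, -5)*b(-4) = (10 - 1*6*(-5)²)*(-5) = (10 - 6*25)*(-5) = (10 - 150)*(-5) = -140*(-5) = 700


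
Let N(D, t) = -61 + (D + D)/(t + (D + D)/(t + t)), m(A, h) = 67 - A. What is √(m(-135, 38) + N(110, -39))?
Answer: 3*√40120969/1631 ≈ 11.651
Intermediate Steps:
N(D, t) = -61 + 2*D/(t + D/t) (N(D, t) = -61 + (2*D)/(t + (2*D)/((2*t))) = -61 + (2*D)/(t + (2*D)*(1/(2*t))) = -61 + (2*D)/(t + D/t) = -61 + 2*D/(t + D/t))
√(m(-135, 38) + N(110, -39)) = √((67 - 1*(-135)) + (-61*110 - 61*(-39)² + 2*110*(-39))/(110 + (-39)²)) = √((67 + 135) + (-6710 - 61*1521 - 8580)/(110 + 1521)) = √(202 + (-6710 - 92781 - 8580)/1631) = √(202 + (1/1631)*(-108071)) = √(202 - 108071/1631) = √(221391/1631) = 3*√40120969/1631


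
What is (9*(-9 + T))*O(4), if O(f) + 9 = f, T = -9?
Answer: 810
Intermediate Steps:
O(f) = -9 + f
(9*(-9 + T))*O(4) = (9*(-9 - 9))*(-9 + 4) = (9*(-18))*(-5) = -162*(-5) = 810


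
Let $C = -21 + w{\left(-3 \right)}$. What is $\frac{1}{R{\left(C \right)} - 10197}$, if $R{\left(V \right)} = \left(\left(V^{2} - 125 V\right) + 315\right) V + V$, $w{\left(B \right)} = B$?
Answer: $- \frac{1}{103605} \approx -9.652 \cdot 10^{-6}$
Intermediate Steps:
$C = -24$ ($C = -21 - 3 = -24$)
$R{\left(V \right)} = V + V \left(315 + V^{2} - 125 V\right)$ ($R{\left(V \right)} = \left(315 + V^{2} - 125 V\right) V + V = V \left(315 + V^{2} - 125 V\right) + V = V + V \left(315 + V^{2} - 125 V\right)$)
$\frac{1}{R{\left(C \right)} - 10197} = \frac{1}{- 24 \left(316 + \left(-24\right)^{2} - -3000\right) - 10197} = \frac{1}{- 24 \left(316 + 576 + 3000\right) - 10197} = \frac{1}{\left(-24\right) 3892 - 10197} = \frac{1}{-93408 - 10197} = \frac{1}{-103605} = - \frac{1}{103605}$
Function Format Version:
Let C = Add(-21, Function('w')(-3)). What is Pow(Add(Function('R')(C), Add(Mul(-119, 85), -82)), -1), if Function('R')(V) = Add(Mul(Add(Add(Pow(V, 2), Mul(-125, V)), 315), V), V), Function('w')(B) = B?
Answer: Rational(-1, 103605) ≈ -9.6520e-6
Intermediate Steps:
C = -24 (C = Add(-21, -3) = -24)
Function('R')(V) = Add(V, Mul(V, Add(315, Pow(V, 2), Mul(-125, V)))) (Function('R')(V) = Add(Mul(Add(315, Pow(V, 2), Mul(-125, V)), V), V) = Add(Mul(V, Add(315, Pow(V, 2), Mul(-125, V))), V) = Add(V, Mul(V, Add(315, Pow(V, 2), Mul(-125, V)))))
Pow(Add(Function('R')(C), Add(Mul(-119, 85), -82)), -1) = Pow(Add(Mul(-24, Add(316, Pow(-24, 2), Mul(-125, -24))), Add(Mul(-119, 85), -82)), -1) = Pow(Add(Mul(-24, Add(316, 576, 3000)), Add(-10115, -82)), -1) = Pow(Add(Mul(-24, 3892), -10197), -1) = Pow(Add(-93408, -10197), -1) = Pow(-103605, -1) = Rational(-1, 103605)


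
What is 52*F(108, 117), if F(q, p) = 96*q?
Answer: 539136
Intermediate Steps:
52*F(108, 117) = 52*(96*108) = 52*10368 = 539136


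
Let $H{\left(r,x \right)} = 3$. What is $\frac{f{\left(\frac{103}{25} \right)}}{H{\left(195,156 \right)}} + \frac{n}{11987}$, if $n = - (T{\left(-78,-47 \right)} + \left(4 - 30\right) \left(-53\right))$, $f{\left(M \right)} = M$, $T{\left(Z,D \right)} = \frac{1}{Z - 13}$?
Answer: $\frac{102949376}{81811275} \approx 1.2584$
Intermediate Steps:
$T{\left(Z,D \right)} = \frac{1}{-13 + Z}$
$n = - \frac{125397}{91}$ ($n = - (\frac{1}{-13 - 78} + \left(4 - 30\right) \left(-53\right)) = - (\frac{1}{-91} - -1378) = - (- \frac{1}{91} + 1378) = \left(-1\right) \frac{125397}{91} = - \frac{125397}{91} \approx -1378.0$)
$\frac{f{\left(\frac{103}{25} \right)}}{H{\left(195,156 \right)}} + \frac{n}{11987} = \frac{103 \cdot \frac{1}{25}}{3} - \frac{125397}{91 \cdot 11987} = 103 \cdot \frac{1}{25} \cdot \frac{1}{3} - \frac{125397}{1090817} = \frac{103}{25} \cdot \frac{1}{3} - \frac{125397}{1090817} = \frac{103}{75} - \frac{125397}{1090817} = \frac{102949376}{81811275}$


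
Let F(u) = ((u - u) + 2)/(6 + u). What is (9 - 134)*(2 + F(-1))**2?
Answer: -720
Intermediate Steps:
F(u) = 2/(6 + u) (F(u) = (0 + 2)/(6 + u) = 2/(6 + u))
(9 - 134)*(2 + F(-1))**2 = (9 - 134)*(2 + 2/(6 - 1))**2 = -125*(2 + 2/5)**2 = -125*(12/5)**2 = -125*144/25 = -720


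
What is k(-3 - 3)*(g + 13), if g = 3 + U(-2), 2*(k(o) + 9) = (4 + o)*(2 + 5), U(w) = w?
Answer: -224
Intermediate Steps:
k(o) = 5 + 7*o/2 (k(o) = -9 + ((4 + o)*(2 + 5))/2 = -9 + ((4 + o)*7)/2 = -9 + (28 + 7*o)/2 = -9 + (14 + 7*o/2) = 5 + 7*o/2)
g = 1 (g = 3 - 2 = 1)
k(-3 - 3)*(g + 13) = (5 + 7*(-3 - 3)/2)*(1 + 13) = (5 + (7/2)*(-6))*14 = (5 - 21)*14 = -16*14 = -224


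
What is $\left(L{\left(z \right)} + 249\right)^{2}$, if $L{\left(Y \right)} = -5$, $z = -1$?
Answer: $59536$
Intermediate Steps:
$\left(L{\left(z \right)} + 249\right)^{2} = \left(-5 + 249\right)^{2} = 244^{2} = 59536$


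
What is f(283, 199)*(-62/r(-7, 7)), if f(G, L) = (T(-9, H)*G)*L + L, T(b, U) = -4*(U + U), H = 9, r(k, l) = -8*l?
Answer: -125693375/28 ≈ -4.4890e+6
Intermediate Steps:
T(b, U) = -8*U
f(G, L) = L - 72*G*L (f(G, L) = ((-8*9)*G)*L + L = (-72*G)*L + L = -72*G*L + L = L - 72*G*L)
f(283, 199)*(-62/r(-7, 7)) = (199*(1 - 72*283))*(-62/((-8*7))) = (199*(1 - 20376))*(-62/(-56)) = (199*(-20375))*(-62*(-1/56)) = -4054625*31/28 = -125693375/28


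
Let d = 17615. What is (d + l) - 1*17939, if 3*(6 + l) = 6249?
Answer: 1753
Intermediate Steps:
l = 2077 (l = -6 + (1/3)*6249 = -6 + 2083 = 2077)
(d + l) - 1*17939 = (17615 + 2077) - 1*17939 = 19692 - 17939 = 1753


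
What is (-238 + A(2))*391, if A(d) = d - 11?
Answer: -96577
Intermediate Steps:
A(d) = -11 + d
(-238 + A(2))*391 = (-238 + (-11 + 2))*391 = (-238 - 9)*391 = -247*391 = -96577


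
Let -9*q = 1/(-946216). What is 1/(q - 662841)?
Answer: -8515944/5644716836903 ≈ -1.5087e-6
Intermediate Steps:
q = 1/8515944 (q = -⅑/(-946216) = -⅑*(-1/946216) = 1/8515944 ≈ 1.1743e-7)
1/(q - 662841) = 1/(1/8515944 - 662841) = 1/(-5644716836903/8515944) = -8515944/5644716836903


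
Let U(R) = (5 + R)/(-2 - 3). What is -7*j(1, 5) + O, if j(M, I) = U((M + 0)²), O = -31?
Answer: -113/5 ≈ -22.600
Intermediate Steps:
U(R) = -1 - R/5 (U(R) = (5 + R)/(-5) = (5 + R)*(-⅕) = -1 - R/5)
j(M, I) = -1 - M²/5 (j(M, I) = -1 - (M + 0)²/5 = -1 - M²/5)
-7*j(1, 5) + O = -7*(-1 - ⅕*1²) - 31 = -7*(-1 - ⅕*1) - 31 = -7*(-1 - ⅕) - 31 = -7*(-6/5) - 31 = 42/5 - 31 = -113/5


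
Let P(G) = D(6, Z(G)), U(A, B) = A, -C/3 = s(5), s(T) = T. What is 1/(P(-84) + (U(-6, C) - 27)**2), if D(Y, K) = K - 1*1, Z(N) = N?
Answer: 1/1004 ≈ 0.00099602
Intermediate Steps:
C = -15 (C = -3*5 = -15)
D(Y, K) = -1 + K (D(Y, K) = K - 1 = -1 + K)
P(G) = -1 + G
1/(P(-84) + (U(-6, C) - 27)**2) = 1/((-1 - 84) + (-6 - 27)**2) = 1/(-85 + (-33)**2) = 1/(-85 + 1089) = 1/1004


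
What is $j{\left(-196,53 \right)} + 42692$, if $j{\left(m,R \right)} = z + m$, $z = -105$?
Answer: $42391$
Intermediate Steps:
$j{\left(m,R \right)} = -105 + m$
$j{\left(-196,53 \right)} + 42692 = \left(-105 - 196\right) + 42692 = -301 + 42692 = 42391$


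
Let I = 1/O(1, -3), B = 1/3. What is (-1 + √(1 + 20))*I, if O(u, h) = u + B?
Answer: -¾ + 3*√21/4 ≈ 2.6869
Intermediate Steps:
B = ⅓ ≈ 0.33333
O(u, h) = ⅓ + u (O(u, h) = u + ⅓ = ⅓ + u)
I = ¾ (I = 1/(⅓ + 1) = 1/(4/3) = ¾ ≈ 0.75000)
(-1 + √(1 + 20))*I = (-1 + √(1 + 20))*(¾) = (-1 + √21)*(¾) = -¾ + 3*√21/4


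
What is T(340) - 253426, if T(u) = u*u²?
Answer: 39050574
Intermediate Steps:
T(u) = u³
T(340) - 253426 = 340³ - 253426 = 39304000 - 253426 = 39050574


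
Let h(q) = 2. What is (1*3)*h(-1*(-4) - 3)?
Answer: 6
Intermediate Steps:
(1*3)*h(-1*(-4) - 3) = (1*3)*2 = 3*2 = 6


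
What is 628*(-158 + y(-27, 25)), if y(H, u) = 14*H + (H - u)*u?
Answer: -1153008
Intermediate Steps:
y(H, u) = 14*H + u*(H - u)
628*(-158 + y(-27, 25)) = 628*(-158 + (-1*25² + 14*(-27) - 27*25)) = 628*(-158 + (-1*625 - 378 - 675)) = 628*(-158 + (-625 - 378 - 675)) = 628*(-158 - 1678) = 628*(-1836) = -1153008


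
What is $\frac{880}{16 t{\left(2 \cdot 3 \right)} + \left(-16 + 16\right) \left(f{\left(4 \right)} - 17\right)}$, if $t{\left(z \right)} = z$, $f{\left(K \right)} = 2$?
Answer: $\frac{55}{6} \approx 9.1667$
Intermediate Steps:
$\frac{880}{16 t{\left(2 \cdot 3 \right)} + \left(-16 + 16\right) \left(f{\left(4 \right)} - 17\right)} = \frac{880}{16 \cdot 2 \cdot 3 + \left(-16 + 16\right) \left(2 - 17\right)} = \frac{880}{16 \cdot 6 + 0 \left(-15\right)} = \frac{880}{96 + 0} = \frac{880}{96} = 880 \cdot \frac{1}{96} = \frac{55}{6}$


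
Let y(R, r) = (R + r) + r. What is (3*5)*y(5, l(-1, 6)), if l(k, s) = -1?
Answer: 45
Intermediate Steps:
y(R, r) = R + 2*r
(3*5)*y(5, l(-1, 6)) = (3*5)*(5 + 2*(-1)) = 15*(5 - 2) = 15*3 = 45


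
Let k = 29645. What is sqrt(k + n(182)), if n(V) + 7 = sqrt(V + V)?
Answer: sqrt(29638 + 2*sqrt(91)) ≈ 172.21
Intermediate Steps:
n(V) = -7 + sqrt(2)*sqrt(V) (n(V) = -7 + sqrt(V + V) = -7 + sqrt(2*V) = -7 + sqrt(2)*sqrt(V))
sqrt(k + n(182)) = sqrt(29645 + (-7 + sqrt(2)*sqrt(182))) = sqrt(29645 + (-7 + 2*sqrt(91))) = sqrt(29638 + 2*sqrt(91))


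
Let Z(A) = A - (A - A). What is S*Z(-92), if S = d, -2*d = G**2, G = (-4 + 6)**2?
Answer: 736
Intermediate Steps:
Z(A) = A (Z(A) = A - 1*0 = A + 0 = A)
G = 4 (G = 2**2 = 4)
d = -8 (d = -1/2*4**2 = -1/2*16 = -8)
S = -8
S*Z(-92) = -8*(-92) = 736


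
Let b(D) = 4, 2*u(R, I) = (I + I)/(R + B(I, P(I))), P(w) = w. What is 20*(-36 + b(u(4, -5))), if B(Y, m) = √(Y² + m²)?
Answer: -640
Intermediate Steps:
u(R, I) = I/(R + √2*√(I²)) (u(R, I) = ((I + I)/(R + √(I² + I²)))/2 = ((2*I)/(R + √(2*I²)))/2 = ((2*I)/(R + √2*√(I²)))/2 = (2*I/(R + √2*√(I²)))/2 = I/(R + √2*√(I²)))
20*(-36 + b(u(4, -5))) = 20*(-36 + 4) = 20*(-32) = -640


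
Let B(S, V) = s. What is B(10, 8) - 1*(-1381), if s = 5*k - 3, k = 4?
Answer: 1398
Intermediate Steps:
s = 17 (s = 5*4 - 3 = 20 - 3 = 17)
B(S, V) = 17
B(10, 8) - 1*(-1381) = 17 - 1*(-1381) = 17 + 1381 = 1398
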